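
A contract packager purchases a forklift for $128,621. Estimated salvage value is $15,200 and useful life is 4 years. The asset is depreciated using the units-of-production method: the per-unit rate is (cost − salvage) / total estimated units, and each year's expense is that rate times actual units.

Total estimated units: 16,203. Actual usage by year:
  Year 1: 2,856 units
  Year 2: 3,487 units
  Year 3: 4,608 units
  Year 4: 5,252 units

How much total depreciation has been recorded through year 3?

$76,657

Depreciable base = $128,621 − $15,200 = $113,421.
Rate = $113,421 / 16,203 units = $7 per unit.
Year 1: 2,856 × $7 = $19,992. Book value $108,629.
Year 2: 3,487 × $7 = $24,409. Book value $84,220.
Year 3: 4,608 × $7 = $32,256. Book value $51,964.
Accumulated through year 3 = $128,621 − $51,964 = $76,657.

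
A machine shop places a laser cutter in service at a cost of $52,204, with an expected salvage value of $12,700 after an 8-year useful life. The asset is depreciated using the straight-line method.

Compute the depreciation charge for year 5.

Depreciable base = $52,204 − $12,700 = $39,504.
Annual expense = $39,504 / 8 = $4,938.

$4,938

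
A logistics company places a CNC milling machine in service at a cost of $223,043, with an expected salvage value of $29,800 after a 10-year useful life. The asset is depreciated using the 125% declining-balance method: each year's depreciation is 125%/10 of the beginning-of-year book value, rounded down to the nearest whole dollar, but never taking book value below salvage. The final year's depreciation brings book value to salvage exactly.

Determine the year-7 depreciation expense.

Depreciable base = $223,043 − $29,800 = $193,243.
Year 1: ⌊$223,043 × 125%/10⌋ = $27,880. Book value $195,163.
Year 2: ⌊$195,163 × 125%/10⌋ = $24,395. Book value $170,768.
Year 3: ⌊$170,768 × 125%/10⌋ = $21,346. Book value $149,422.
Year 4: ⌊$149,422 × 125%/10⌋ = $18,677. Book value $130,745.
Year 5: ⌊$130,745 × 125%/10⌋ = $16,343. Book value $114,402.
Year 6: ⌊$114,402 × 125%/10⌋ = $14,300. Book value $100,102.
Year 7: ⌊$100,102 × 125%/10⌋ = $12,512. Book value $87,590.

$12,512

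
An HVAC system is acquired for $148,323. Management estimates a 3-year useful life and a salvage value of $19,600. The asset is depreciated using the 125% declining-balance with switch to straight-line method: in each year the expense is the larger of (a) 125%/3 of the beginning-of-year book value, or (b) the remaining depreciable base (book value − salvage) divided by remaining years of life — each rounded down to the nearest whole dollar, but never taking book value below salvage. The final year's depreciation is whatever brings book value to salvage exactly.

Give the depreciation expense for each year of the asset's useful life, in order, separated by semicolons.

Depreciable base = $148,323 − $19,600 = $128,723.
Year 1: DB = ⌊$148,323 × 125%/3⌋ = $61,801; SL = ⌊$128,723/3⌋ = $42,907 → take DB $61,801. Book value $86,522.
Year 2: DB = ⌊$86,522 × 125%/3⌋ = $36,050; SL = ⌊$66,922/2⌋ = $33,461 → take DB $36,050. Book value $50,472.
Year 3 (final): $50,472 − $19,600 = $30,872. Book value $19,600.

$61,801; $36,050; $30,872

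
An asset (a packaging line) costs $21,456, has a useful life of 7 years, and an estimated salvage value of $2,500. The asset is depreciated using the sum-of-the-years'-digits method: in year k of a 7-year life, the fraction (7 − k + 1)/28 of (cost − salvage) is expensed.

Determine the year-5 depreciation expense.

Depreciable base = $21,456 − $2,500 = $18,956.
Sum of the years' digits = 7+6+5+4+3+2+1 = 28.
Year 1: $18,956 × 7/28 = $4,739. Book value $16,717.
Year 2: $18,956 × 6/28 = $4,062. Book value $12,655.
Year 3: $18,956 × 5/28 = $3,385. Book value $9,270.
Year 4: $18,956 × 4/28 = $2,708. Book value $6,562.
Year 5: $18,956 × 3/28 = $2,031. Book value $4,531.

$2,031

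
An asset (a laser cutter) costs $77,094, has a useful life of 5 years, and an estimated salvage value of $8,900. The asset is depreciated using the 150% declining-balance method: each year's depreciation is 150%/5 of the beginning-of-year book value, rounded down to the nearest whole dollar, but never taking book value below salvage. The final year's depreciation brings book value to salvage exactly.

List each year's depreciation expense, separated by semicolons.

Depreciable base = $77,094 − $8,900 = $68,194.
Year 1: ⌊$77,094 × 150%/5⌋ = $23,128. Book value $53,966.
Year 2: ⌊$53,966 × 150%/5⌋ = $16,189. Book value $37,777.
Year 3: ⌊$37,777 × 150%/5⌋ = $11,333. Book value $26,444.
Year 4: ⌊$26,444 × 150%/5⌋ = $7,933. Book value $18,511.
Year 5 (final): $18,511 − $8,900 = $9,611. Book value $8,900.

$23,128; $16,189; $11,333; $7,933; $9,611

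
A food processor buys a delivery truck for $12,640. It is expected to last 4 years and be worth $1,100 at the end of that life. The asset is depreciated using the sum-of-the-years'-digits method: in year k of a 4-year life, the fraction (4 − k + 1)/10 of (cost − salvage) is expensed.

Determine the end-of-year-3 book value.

Depreciable base = $12,640 − $1,100 = $11,540.
Sum of the years' digits = 4+3+2+1 = 10.
Year 1: $11,540 × 4/10 = $4,616. Book value $8,024.
Year 2: $11,540 × 3/10 = $3,462. Book value $4,562.
Year 3: $11,540 × 2/10 = $2,308. Book value $2,254.

$2,254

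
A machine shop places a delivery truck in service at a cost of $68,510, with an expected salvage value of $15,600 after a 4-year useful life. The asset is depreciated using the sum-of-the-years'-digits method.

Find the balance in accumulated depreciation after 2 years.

$37,037

Depreciable base = $68,510 − $15,600 = $52,910.
Sum of the years' digits = 4+3+2+1 = 10.
Year 1: $52,910 × 4/10 = $21,164. Book value $47,346.
Year 2: $52,910 × 3/10 = $15,873. Book value $31,473.
Accumulated through year 2 = $68,510 − $31,473 = $37,037.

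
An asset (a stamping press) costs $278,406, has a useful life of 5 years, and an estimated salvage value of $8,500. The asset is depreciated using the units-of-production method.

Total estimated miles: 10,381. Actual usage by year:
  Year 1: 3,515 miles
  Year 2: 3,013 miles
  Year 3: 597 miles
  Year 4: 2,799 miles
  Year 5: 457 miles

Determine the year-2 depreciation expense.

Depreciable base = $278,406 − $8,500 = $269,906.
Rate = $269,906 / 10,381 miles = $26 per mile.
Year 1: 3,515 × $26 = $91,390. Book value $187,016.
Year 2: 3,013 × $26 = $78,338. Book value $108,678.

$78,338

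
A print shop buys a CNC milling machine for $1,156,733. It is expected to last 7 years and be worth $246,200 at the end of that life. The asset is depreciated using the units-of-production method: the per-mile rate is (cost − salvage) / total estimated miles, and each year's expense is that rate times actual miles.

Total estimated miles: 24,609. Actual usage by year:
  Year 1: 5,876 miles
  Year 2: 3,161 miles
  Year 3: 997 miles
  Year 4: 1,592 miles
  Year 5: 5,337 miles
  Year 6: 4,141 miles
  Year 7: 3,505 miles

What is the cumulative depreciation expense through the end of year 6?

$780,848

Depreciable base = $1,156,733 − $246,200 = $910,533.
Rate = $910,533 / 24,609 miles = $37 per mile.
Year 1: 5,876 × $37 = $217,412. Book value $939,321.
Year 2: 3,161 × $37 = $116,957. Book value $822,364.
Year 3: 997 × $37 = $36,889. Book value $785,475.
Year 4: 1,592 × $37 = $58,904. Book value $726,571.
Year 5: 5,337 × $37 = $197,469. Book value $529,102.
Year 6: 4,141 × $37 = $153,217. Book value $375,885.
Accumulated through year 6 = $1,156,733 − $375,885 = $780,848.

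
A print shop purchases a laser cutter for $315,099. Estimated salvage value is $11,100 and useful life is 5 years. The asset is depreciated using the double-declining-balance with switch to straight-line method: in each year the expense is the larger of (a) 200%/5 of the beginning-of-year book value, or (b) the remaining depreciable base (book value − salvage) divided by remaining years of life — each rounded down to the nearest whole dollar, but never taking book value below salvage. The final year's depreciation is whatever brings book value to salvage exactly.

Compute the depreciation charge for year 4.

Depreciable base = $315,099 − $11,100 = $303,999.
Year 1: DB = ⌊$315,099 × 200%/5⌋ = $126,039; SL = ⌊$303,999/5⌋ = $60,799 → take DB $126,039. Book value $189,060.
Year 2: DB = ⌊$189,060 × 200%/5⌋ = $75,624; SL = ⌊$177,960/4⌋ = $44,490 → take DB $75,624. Book value $113,436.
Year 3: DB = ⌊$113,436 × 200%/5⌋ = $45,374; SL = ⌊$102,336/3⌋ = $34,112 → take DB $45,374. Book value $68,062.
Year 4: DB = ⌊$68,062 × 200%/5⌋ = $27,224; SL = ⌊$56,962/2⌋ = $28,481 → take SL $28,481. Book value $39,581.

$28,481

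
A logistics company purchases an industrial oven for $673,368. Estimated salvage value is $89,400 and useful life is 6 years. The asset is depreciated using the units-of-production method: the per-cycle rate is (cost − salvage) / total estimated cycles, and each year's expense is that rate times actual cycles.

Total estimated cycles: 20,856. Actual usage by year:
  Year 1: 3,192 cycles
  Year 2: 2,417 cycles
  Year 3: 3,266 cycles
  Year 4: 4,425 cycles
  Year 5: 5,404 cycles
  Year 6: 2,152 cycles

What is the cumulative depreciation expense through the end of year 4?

Depreciable base = $673,368 − $89,400 = $583,968.
Rate = $583,968 / 20,856 cycles = $28 per cycle.
Year 1: 3,192 × $28 = $89,376. Book value $583,992.
Year 2: 2,417 × $28 = $67,676. Book value $516,316.
Year 3: 3,266 × $28 = $91,448. Book value $424,868.
Year 4: 4,425 × $28 = $123,900. Book value $300,968.
Accumulated through year 4 = $673,368 − $300,968 = $372,400.

$372,400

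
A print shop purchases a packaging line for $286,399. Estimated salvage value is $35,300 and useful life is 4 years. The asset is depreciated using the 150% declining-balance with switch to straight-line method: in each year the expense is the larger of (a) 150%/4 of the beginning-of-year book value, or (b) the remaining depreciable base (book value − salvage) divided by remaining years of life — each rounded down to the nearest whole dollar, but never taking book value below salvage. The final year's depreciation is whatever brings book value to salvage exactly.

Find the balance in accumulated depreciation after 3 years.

Depreciable base = $286,399 − $35,300 = $251,099.
Year 1: DB = ⌊$286,399 × 150%/4⌋ = $107,399; SL = ⌊$251,099/4⌋ = $62,774 → take DB $107,399. Book value $179,000.
Year 2: DB = ⌊$179,000 × 150%/4⌋ = $67,125; SL = ⌊$143,700/3⌋ = $47,900 → take DB $67,125. Book value $111,875.
Year 3: DB = ⌊$111,875 × 150%/4⌋ = $41,953; SL = ⌊$76,575/2⌋ = $38,287 → take DB $41,953. Book value $69,922.
Accumulated through year 3 = $286,399 − $69,922 = $216,477.

$216,477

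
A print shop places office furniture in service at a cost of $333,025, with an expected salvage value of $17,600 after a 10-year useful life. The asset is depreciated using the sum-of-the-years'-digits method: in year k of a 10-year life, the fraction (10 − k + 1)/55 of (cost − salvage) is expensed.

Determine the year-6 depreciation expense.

$28,675

Depreciable base = $333,025 − $17,600 = $315,425.
Sum of the years' digits = 10+9+8+7+6+5+4+3+2+1 = 55.
Year 1: $315,425 × 10/55 = $57,350. Book value $275,675.
Year 2: $315,425 × 9/55 = $51,615. Book value $224,060.
Year 3: $315,425 × 8/55 = $45,880. Book value $178,180.
Year 4: $315,425 × 7/55 = $40,145. Book value $138,035.
Year 5: $315,425 × 6/55 = $34,410. Book value $103,625.
Year 6: $315,425 × 5/55 = $28,675. Book value $74,950.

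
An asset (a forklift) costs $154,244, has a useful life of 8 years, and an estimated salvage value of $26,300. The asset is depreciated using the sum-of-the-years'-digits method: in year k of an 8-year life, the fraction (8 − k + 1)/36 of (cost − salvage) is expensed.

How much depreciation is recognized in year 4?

$17,770

Depreciable base = $154,244 − $26,300 = $127,944.
Sum of the years' digits = 8+7+6+5+4+3+2+1 = 36.
Year 1: $127,944 × 8/36 = $28,432. Book value $125,812.
Year 2: $127,944 × 7/36 = $24,878. Book value $100,934.
Year 3: $127,944 × 6/36 = $21,324. Book value $79,610.
Year 4: $127,944 × 5/36 = $17,770. Book value $61,840.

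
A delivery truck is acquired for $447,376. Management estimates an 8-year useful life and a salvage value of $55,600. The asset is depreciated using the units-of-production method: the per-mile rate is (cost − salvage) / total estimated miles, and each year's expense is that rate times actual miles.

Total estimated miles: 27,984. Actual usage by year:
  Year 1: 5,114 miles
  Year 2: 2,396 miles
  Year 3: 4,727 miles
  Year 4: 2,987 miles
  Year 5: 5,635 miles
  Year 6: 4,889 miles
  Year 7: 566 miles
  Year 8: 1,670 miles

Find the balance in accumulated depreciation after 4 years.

Depreciable base = $447,376 − $55,600 = $391,776.
Rate = $391,776 / 27,984 miles = $14 per mile.
Year 1: 5,114 × $14 = $71,596. Book value $375,780.
Year 2: 2,396 × $14 = $33,544. Book value $342,236.
Year 3: 4,727 × $14 = $66,178. Book value $276,058.
Year 4: 2,987 × $14 = $41,818. Book value $234,240.
Accumulated through year 4 = $447,376 − $234,240 = $213,136.

$213,136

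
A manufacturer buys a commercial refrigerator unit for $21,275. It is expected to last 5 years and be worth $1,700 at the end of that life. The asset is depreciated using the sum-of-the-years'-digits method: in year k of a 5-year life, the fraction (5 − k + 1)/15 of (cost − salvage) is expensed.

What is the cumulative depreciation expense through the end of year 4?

Depreciable base = $21,275 − $1,700 = $19,575.
Sum of the years' digits = 5+4+3+2+1 = 15.
Year 1: $19,575 × 5/15 = $6,525. Book value $14,750.
Year 2: $19,575 × 4/15 = $5,220. Book value $9,530.
Year 3: $19,575 × 3/15 = $3,915. Book value $5,615.
Year 4: $19,575 × 2/15 = $2,610. Book value $3,005.
Accumulated through year 4 = $21,275 − $3,005 = $18,270.

$18,270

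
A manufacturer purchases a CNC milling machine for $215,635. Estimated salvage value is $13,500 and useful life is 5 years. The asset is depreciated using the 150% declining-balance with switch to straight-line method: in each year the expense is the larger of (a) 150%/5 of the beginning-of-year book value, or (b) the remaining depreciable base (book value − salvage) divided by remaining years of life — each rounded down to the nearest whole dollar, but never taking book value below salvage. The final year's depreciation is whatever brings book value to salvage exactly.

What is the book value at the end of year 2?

$105,662

Depreciable base = $215,635 − $13,500 = $202,135.
Year 1: DB = ⌊$215,635 × 150%/5⌋ = $64,690; SL = ⌊$202,135/5⌋ = $40,427 → take DB $64,690. Book value $150,945.
Year 2: DB = ⌊$150,945 × 150%/5⌋ = $45,283; SL = ⌊$137,445/4⌋ = $34,361 → take DB $45,283. Book value $105,662.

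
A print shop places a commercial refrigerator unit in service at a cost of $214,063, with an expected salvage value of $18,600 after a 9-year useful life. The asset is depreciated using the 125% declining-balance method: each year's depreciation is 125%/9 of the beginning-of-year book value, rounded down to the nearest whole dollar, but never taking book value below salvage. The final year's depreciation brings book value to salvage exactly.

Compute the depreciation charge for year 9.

Depreciable base = $214,063 − $18,600 = $195,463.
Year 1: ⌊$214,063 × 125%/9⌋ = $29,730. Book value $184,333.
Year 2: ⌊$184,333 × 125%/9⌋ = $25,601. Book value $158,732.
Year 3: ⌊$158,732 × 125%/9⌋ = $22,046. Book value $136,686.
Year 4: ⌊$136,686 × 125%/9⌋ = $18,984. Book value $117,702.
Year 5: ⌊$117,702 × 125%/9⌋ = $16,347. Book value $101,355.
Year 6: ⌊$101,355 × 125%/9⌋ = $14,077. Book value $87,278.
Year 7: ⌊$87,278 × 125%/9⌋ = $12,121. Book value $75,157.
Year 8: ⌊$75,157 × 125%/9⌋ = $10,438. Book value $64,719.
Year 9 (final): $64,719 − $18,600 = $46,119. Book value $18,600.

$46,119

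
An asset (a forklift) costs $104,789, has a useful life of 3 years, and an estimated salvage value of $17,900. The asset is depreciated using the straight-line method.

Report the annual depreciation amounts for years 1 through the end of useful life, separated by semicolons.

Depreciable base = $104,789 − $17,900 = $86,889.
Annual expense = $86,889 / 3 = $28,963.
End of year 1: book value $75,826.
End of year 2: book value $46,863.
End of year 3: book value $17,900.

$28,963; $28,963; $28,963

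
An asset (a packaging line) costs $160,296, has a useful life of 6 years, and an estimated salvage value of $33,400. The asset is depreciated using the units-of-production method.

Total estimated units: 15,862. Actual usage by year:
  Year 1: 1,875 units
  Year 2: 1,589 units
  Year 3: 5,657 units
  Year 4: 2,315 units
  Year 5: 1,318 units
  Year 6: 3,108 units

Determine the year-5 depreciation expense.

Depreciable base = $160,296 − $33,400 = $126,896.
Rate = $126,896 / 15,862 units = $8 per unit.
Year 1: 1,875 × $8 = $15,000. Book value $145,296.
Year 2: 1,589 × $8 = $12,712. Book value $132,584.
Year 3: 5,657 × $8 = $45,256. Book value $87,328.
Year 4: 2,315 × $8 = $18,520. Book value $68,808.
Year 5: 1,318 × $8 = $10,544. Book value $58,264.

$10,544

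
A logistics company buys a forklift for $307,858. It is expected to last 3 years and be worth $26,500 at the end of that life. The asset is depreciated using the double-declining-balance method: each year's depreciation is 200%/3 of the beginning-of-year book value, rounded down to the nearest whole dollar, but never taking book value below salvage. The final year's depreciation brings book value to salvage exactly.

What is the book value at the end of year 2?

Depreciable base = $307,858 − $26,500 = $281,358.
Year 1: ⌊$307,858 × 200%/3⌋ = $205,238. Book value $102,620.
Year 2: ⌊$102,620 × 200%/3⌋ = $68,413. Book value $34,207.

$34,207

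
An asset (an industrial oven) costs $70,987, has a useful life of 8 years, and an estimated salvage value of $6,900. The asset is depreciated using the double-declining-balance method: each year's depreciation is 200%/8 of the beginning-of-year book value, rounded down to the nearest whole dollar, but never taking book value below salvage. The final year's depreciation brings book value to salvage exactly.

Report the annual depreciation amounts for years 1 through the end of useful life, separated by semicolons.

$17,746; $13,310; $9,982; $7,487; $5,615; $4,211; $3,159; $2,577

Depreciable base = $70,987 − $6,900 = $64,087.
Year 1: ⌊$70,987 × 200%/8⌋ = $17,746. Book value $53,241.
Year 2: ⌊$53,241 × 200%/8⌋ = $13,310. Book value $39,931.
Year 3: ⌊$39,931 × 200%/8⌋ = $9,982. Book value $29,949.
Year 4: ⌊$29,949 × 200%/8⌋ = $7,487. Book value $22,462.
Year 5: ⌊$22,462 × 200%/8⌋ = $5,615. Book value $16,847.
Year 6: ⌊$16,847 × 200%/8⌋ = $4,211. Book value $12,636.
Year 7: ⌊$12,636 × 200%/8⌋ = $3,159. Book value $9,477.
Year 8 (final): $9,477 − $6,900 = $2,577. Book value $6,900.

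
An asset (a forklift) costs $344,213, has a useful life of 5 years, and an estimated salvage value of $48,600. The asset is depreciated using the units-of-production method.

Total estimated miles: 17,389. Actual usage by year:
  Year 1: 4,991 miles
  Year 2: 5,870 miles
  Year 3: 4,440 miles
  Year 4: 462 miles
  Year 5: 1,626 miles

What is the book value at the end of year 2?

$159,576

Depreciable base = $344,213 − $48,600 = $295,613.
Rate = $295,613 / 17,389 miles = $17 per mile.
Year 1: 4,991 × $17 = $84,847. Book value $259,366.
Year 2: 5,870 × $17 = $99,790. Book value $159,576.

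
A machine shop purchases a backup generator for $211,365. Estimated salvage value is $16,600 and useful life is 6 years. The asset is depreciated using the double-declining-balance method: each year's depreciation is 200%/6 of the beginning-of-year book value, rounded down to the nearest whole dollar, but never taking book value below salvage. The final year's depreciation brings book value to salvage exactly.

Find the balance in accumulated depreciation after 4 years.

$169,613

Depreciable base = $211,365 − $16,600 = $194,765.
Year 1: ⌊$211,365 × 200%/6⌋ = $70,455. Book value $140,910.
Year 2: ⌊$140,910 × 200%/6⌋ = $46,970. Book value $93,940.
Year 3: ⌊$93,940 × 200%/6⌋ = $31,313. Book value $62,627.
Year 4: ⌊$62,627 × 200%/6⌋ = $20,875. Book value $41,752.
Accumulated through year 4 = $211,365 − $41,752 = $169,613.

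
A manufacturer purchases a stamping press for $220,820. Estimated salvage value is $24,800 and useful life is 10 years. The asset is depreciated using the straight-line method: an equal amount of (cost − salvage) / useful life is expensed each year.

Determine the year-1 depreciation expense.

Depreciable base = $220,820 − $24,800 = $196,020.
Annual expense = $196,020 / 10 = $19,602.

$19,602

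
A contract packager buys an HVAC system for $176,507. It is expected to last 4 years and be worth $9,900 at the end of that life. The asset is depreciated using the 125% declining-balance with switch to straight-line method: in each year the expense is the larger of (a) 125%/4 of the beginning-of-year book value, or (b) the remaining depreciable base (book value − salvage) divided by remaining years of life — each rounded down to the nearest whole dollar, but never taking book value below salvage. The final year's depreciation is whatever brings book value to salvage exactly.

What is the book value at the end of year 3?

$46,664

Depreciable base = $176,507 − $9,900 = $166,607.
Year 1: DB = ⌊$176,507 × 125%/4⌋ = $55,158; SL = ⌊$166,607/4⌋ = $41,651 → take DB $55,158. Book value $121,349.
Year 2: DB = ⌊$121,349 × 125%/4⌋ = $37,921; SL = ⌊$111,449/3⌋ = $37,149 → take DB $37,921. Book value $83,428.
Year 3: DB = ⌊$83,428 × 125%/4⌋ = $26,071; SL = ⌊$73,528/2⌋ = $36,764 → take SL $36,764. Book value $46,664.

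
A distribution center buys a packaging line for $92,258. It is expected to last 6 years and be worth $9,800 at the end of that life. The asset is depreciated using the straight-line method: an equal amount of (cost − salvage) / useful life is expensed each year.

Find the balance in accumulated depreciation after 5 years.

Depreciable base = $92,258 − $9,800 = $82,458.
Annual expense = $82,458 / 6 = $13,743.
End of year 1: book value $78,515.
End of year 2: book value $64,772.
End of year 3: book value $51,029.
End of year 4: book value $37,286.
End of year 5: book value $23,543.
Accumulated through year 5 = $92,258 − $23,543 = $68,715.

$68,715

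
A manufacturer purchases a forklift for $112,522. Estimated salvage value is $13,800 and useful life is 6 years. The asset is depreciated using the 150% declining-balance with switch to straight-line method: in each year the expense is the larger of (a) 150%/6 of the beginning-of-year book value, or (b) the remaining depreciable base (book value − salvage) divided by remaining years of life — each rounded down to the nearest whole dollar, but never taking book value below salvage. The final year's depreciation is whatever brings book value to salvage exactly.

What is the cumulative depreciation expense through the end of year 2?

$49,228

Depreciable base = $112,522 − $13,800 = $98,722.
Year 1: DB = ⌊$112,522 × 150%/6⌋ = $28,130; SL = ⌊$98,722/6⌋ = $16,453 → take DB $28,130. Book value $84,392.
Year 2: DB = ⌊$84,392 × 150%/6⌋ = $21,098; SL = ⌊$70,592/5⌋ = $14,118 → take DB $21,098. Book value $63,294.
Accumulated through year 2 = $112,522 − $63,294 = $49,228.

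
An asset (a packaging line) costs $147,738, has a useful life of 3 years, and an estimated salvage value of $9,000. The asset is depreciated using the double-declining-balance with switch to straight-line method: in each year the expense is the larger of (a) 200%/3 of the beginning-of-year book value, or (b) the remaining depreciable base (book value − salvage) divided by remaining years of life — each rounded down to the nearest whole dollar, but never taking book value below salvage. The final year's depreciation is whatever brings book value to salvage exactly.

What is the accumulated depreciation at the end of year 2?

$131,322

Depreciable base = $147,738 − $9,000 = $138,738.
Year 1: DB = ⌊$147,738 × 200%/3⌋ = $98,492; SL = ⌊$138,738/3⌋ = $46,246 → take DB $98,492. Book value $49,246.
Year 2: DB = ⌊$49,246 × 200%/3⌋ = $32,830; SL = ⌊$40,246/2⌋ = $20,123 → take DB $32,830. Book value $16,416.
Accumulated through year 2 = $147,738 − $16,416 = $131,322.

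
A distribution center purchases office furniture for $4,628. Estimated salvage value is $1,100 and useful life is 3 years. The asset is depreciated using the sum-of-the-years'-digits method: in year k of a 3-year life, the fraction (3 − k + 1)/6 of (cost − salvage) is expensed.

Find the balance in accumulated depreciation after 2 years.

$2,940

Depreciable base = $4,628 − $1,100 = $3,528.
Sum of the years' digits = 3+2+1 = 6.
Year 1: $3,528 × 3/6 = $1,764. Book value $2,864.
Year 2: $3,528 × 2/6 = $1,176. Book value $1,688.
Accumulated through year 2 = $4,628 − $1,688 = $2,940.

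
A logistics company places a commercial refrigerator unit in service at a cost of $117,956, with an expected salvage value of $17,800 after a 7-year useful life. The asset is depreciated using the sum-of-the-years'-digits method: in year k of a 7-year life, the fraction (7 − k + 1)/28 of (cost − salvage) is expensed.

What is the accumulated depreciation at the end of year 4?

Depreciable base = $117,956 − $17,800 = $100,156.
Sum of the years' digits = 7+6+5+4+3+2+1 = 28.
Year 1: $100,156 × 7/28 = $25,039. Book value $92,917.
Year 2: $100,156 × 6/28 = $21,462. Book value $71,455.
Year 3: $100,156 × 5/28 = $17,885. Book value $53,570.
Year 4: $100,156 × 4/28 = $14,308. Book value $39,262.
Accumulated through year 4 = $117,956 − $39,262 = $78,694.

$78,694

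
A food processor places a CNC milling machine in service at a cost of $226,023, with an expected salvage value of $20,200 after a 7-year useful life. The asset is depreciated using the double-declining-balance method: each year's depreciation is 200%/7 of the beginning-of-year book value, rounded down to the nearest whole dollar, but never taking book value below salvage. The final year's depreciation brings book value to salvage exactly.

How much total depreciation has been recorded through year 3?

Depreciable base = $226,023 − $20,200 = $205,823.
Year 1: ⌊$226,023 × 200%/7⌋ = $64,578. Book value $161,445.
Year 2: ⌊$161,445 × 200%/7⌋ = $46,127. Book value $115,318.
Year 3: ⌊$115,318 × 200%/7⌋ = $32,948. Book value $82,370.
Accumulated through year 3 = $226,023 − $82,370 = $143,653.

$143,653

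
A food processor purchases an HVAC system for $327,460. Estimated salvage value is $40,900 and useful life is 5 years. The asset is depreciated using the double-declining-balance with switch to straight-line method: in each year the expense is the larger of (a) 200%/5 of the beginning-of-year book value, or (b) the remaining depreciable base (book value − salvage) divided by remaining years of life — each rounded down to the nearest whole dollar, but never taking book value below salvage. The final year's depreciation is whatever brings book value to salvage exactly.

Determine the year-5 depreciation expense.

$1,540

Depreciable base = $327,460 − $40,900 = $286,560.
Year 1: DB = ⌊$327,460 × 200%/5⌋ = $130,984; SL = ⌊$286,560/5⌋ = $57,312 → take DB $130,984. Book value $196,476.
Year 2: DB = ⌊$196,476 × 200%/5⌋ = $78,590; SL = ⌊$155,576/4⌋ = $38,894 → take DB $78,590. Book value $117,886.
Year 3: DB = ⌊$117,886 × 200%/5⌋ = $47,154; SL = ⌊$76,986/3⌋ = $25,662 → take DB $47,154. Book value $70,732.
Year 4: DB = ⌊$70,732 × 200%/5⌋ = $28,292; SL = ⌊$29,832/2⌋ = $14,916 → take DB $28,292. Book value $42,440.
Year 5 (final): $42,440 − $40,900 = $1,540. Book value $40,900.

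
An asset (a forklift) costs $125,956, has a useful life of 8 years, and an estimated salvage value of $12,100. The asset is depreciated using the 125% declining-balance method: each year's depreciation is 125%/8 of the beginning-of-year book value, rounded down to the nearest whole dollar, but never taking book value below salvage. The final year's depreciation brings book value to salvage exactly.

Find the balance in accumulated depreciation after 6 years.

$80,507

Depreciable base = $125,956 − $12,100 = $113,856.
Year 1: ⌊$125,956 × 125%/8⌋ = $19,680. Book value $106,276.
Year 2: ⌊$106,276 × 125%/8⌋ = $16,605. Book value $89,671.
Year 3: ⌊$89,671 × 125%/8⌋ = $14,011. Book value $75,660.
Year 4: ⌊$75,660 × 125%/8⌋ = $11,821. Book value $63,839.
Year 5: ⌊$63,839 × 125%/8⌋ = $9,974. Book value $53,865.
Year 6: ⌊$53,865 × 125%/8⌋ = $8,416. Book value $45,449.
Accumulated through year 6 = $125,956 − $45,449 = $80,507.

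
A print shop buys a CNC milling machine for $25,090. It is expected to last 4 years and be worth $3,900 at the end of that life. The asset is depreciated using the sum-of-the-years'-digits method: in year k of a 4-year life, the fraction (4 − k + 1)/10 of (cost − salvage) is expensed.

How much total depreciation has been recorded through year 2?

$14,833

Depreciable base = $25,090 − $3,900 = $21,190.
Sum of the years' digits = 4+3+2+1 = 10.
Year 1: $21,190 × 4/10 = $8,476. Book value $16,614.
Year 2: $21,190 × 3/10 = $6,357. Book value $10,257.
Accumulated through year 2 = $25,090 − $10,257 = $14,833.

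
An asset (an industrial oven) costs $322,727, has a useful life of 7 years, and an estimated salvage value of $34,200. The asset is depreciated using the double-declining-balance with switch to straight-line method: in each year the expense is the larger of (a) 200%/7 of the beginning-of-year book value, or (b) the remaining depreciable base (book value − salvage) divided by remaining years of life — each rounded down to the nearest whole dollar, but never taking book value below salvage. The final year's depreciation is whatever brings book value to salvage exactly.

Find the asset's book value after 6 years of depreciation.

Depreciable base = $322,727 − $34,200 = $288,527.
Year 1: DB = ⌊$322,727 × 200%/7⌋ = $92,207; SL = ⌊$288,527/7⌋ = $41,218 → take DB $92,207. Book value $230,520.
Year 2: DB = ⌊$230,520 × 200%/7⌋ = $65,862; SL = ⌊$196,320/6⌋ = $32,720 → take DB $65,862. Book value $164,658.
Year 3: DB = ⌊$164,658 × 200%/7⌋ = $47,045; SL = ⌊$130,458/5⌋ = $26,091 → take DB $47,045. Book value $117,613.
Year 4: DB = ⌊$117,613 × 200%/7⌋ = $33,603; SL = ⌊$83,413/4⌋ = $20,853 → take DB $33,603. Book value $84,010.
Year 5: DB = ⌊$84,010 × 200%/7⌋ = $24,002; SL = ⌊$49,810/3⌋ = $16,603 → take DB $24,002. Book value $60,008.
Year 6: DB = ⌊$60,008 × 200%/7⌋ = $17,145; SL = ⌊$25,808/2⌋ = $12,904 → take DB $17,145. Book value $42,863.

$42,863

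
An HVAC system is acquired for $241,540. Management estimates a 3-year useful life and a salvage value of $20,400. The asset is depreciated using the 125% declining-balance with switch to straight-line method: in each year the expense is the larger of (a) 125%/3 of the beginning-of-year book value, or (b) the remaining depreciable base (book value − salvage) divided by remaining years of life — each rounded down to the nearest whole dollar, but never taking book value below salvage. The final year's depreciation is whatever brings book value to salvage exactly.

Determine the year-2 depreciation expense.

$60,249

Depreciable base = $241,540 − $20,400 = $221,140.
Year 1: DB = ⌊$241,540 × 125%/3⌋ = $100,641; SL = ⌊$221,140/3⌋ = $73,713 → take DB $100,641. Book value $140,899.
Year 2: DB = ⌊$140,899 × 125%/3⌋ = $58,707; SL = ⌊$120,499/2⌋ = $60,249 → take SL $60,249. Book value $80,650.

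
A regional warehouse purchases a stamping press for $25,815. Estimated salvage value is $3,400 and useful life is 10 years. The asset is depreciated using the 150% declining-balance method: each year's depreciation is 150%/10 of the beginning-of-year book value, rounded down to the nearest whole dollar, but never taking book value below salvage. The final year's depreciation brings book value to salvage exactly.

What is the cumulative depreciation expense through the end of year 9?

$19,833

Depreciable base = $25,815 − $3,400 = $22,415.
Year 1: ⌊$25,815 × 150%/10⌋ = $3,872. Book value $21,943.
Year 2: ⌊$21,943 × 150%/10⌋ = $3,291. Book value $18,652.
Year 3: ⌊$18,652 × 150%/10⌋ = $2,797. Book value $15,855.
Year 4: ⌊$15,855 × 150%/10⌋ = $2,378. Book value $13,477.
Year 5: ⌊$13,477 × 150%/10⌋ = $2,021. Book value $11,456.
Year 6: ⌊$11,456 × 150%/10⌋ = $1,718. Book value $9,738.
Year 7: ⌊$9,738 × 150%/10⌋ = $1,460. Book value $8,278.
Year 8: ⌊$8,278 × 150%/10⌋ = $1,241. Book value $7,037.
Year 9: ⌊$7,037 × 150%/10⌋ = $1,055. Book value $5,982.
Accumulated through year 9 = $25,815 − $5,982 = $19,833.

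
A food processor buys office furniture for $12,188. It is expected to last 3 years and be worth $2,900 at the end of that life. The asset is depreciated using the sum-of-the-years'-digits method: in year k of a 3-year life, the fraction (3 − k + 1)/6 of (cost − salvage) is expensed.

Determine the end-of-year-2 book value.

Depreciable base = $12,188 − $2,900 = $9,288.
Sum of the years' digits = 3+2+1 = 6.
Year 1: $9,288 × 3/6 = $4,644. Book value $7,544.
Year 2: $9,288 × 2/6 = $3,096. Book value $4,448.

$4,448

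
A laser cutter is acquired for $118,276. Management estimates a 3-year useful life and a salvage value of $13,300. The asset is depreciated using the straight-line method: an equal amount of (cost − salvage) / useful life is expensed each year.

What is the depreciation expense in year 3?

Depreciable base = $118,276 − $13,300 = $104,976.
Annual expense = $104,976 / 3 = $34,992.

$34,992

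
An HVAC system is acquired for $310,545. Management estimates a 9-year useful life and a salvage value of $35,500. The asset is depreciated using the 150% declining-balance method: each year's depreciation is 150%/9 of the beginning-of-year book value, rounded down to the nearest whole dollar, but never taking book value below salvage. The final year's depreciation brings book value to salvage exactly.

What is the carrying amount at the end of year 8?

Depreciable base = $310,545 − $35,500 = $275,045.
Year 1: ⌊$310,545 × 150%/9⌋ = $51,757. Book value $258,788.
Year 2: ⌊$258,788 × 150%/9⌋ = $43,131. Book value $215,657.
Year 3: ⌊$215,657 × 150%/9⌋ = $35,942. Book value $179,715.
Year 4: ⌊$179,715 × 150%/9⌋ = $29,952. Book value $149,763.
Year 5: ⌊$149,763 × 150%/9⌋ = $24,960. Book value $124,803.
Year 6: ⌊$124,803 × 150%/9⌋ = $20,800. Book value $104,003.
Year 7: ⌊$104,003 × 150%/9⌋ = $17,333. Book value $86,670.
Year 8: ⌊$86,670 × 150%/9⌋ = $14,445. Book value $72,225.

$72,225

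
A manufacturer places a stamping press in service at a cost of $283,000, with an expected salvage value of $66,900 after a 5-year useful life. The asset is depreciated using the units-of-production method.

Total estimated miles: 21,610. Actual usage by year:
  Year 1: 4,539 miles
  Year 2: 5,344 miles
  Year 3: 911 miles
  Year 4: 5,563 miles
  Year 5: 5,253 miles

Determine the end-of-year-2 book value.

$184,170

Depreciable base = $283,000 − $66,900 = $216,100.
Rate = $216,100 / 21,610 miles = $10 per mile.
Year 1: 4,539 × $10 = $45,390. Book value $237,610.
Year 2: 5,344 × $10 = $53,440. Book value $184,170.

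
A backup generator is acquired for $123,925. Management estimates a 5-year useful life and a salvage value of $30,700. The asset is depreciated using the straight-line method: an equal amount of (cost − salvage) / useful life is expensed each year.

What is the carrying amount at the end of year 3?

Depreciable base = $123,925 − $30,700 = $93,225.
Annual expense = $93,225 / 5 = $18,645.
End of year 1: book value $105,280.
End of year 2: book value $86,635.
End of year 3: book value $67,990.

$67,990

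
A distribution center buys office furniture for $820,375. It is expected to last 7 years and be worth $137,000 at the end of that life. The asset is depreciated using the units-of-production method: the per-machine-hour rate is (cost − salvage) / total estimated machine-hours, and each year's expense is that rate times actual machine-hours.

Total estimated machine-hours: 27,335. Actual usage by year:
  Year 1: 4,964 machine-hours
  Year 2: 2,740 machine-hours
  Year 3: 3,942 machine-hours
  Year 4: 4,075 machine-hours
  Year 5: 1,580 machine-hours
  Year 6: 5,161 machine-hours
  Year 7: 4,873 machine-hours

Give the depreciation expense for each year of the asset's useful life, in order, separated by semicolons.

Depreciable base = $820,375 − $137,000 = $683,375.
Rate = $683,375 / 27,335 machine-hours = $25 per machine-hour.
Year 1: 4,964 × $25 = $124,100. Book value $696,275.
Year 2: 2,740 × $25 = $68,500. Book value $627,775.
Year 3: 3,942 × $25 = $98,550. Book value $529,225.
Year 4: 4,075 × $25 = $101,875. Book value $427,350.
Year 5: 1,580 × $25 = $39,500. Book value $387,850.
Year 6: 5,161 × $25 = $129,025. Book value $258,825.
Year 7: 4,873 × $25 = $121,825. Book value $137,000.

$124,100; $68,500; $98,550; $101,875; $39,500; $129,025; $121,825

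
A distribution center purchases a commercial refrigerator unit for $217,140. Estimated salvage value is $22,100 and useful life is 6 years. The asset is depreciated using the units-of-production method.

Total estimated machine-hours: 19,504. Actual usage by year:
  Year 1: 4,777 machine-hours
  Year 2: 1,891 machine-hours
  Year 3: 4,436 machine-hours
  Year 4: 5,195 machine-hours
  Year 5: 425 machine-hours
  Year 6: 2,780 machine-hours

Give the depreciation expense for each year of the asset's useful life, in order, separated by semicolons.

Depreciable base = $217,140 − $22,100 = $195,040.
Rate = $195,040 / 19,504 machine-hours = $10 per machine-hour.
Year 1: 4,777 × $10 = $47,770. Book value $169,370.
Year 2: 1,891 × $10 = $18,910. Book value $150,460.
Year 3: 4,436 × $10 = $44,360. Book value $106,100.
Year 4: 5,195 × $10 = $51,950. Book value $54,150.
Year 5: 425 × $10 = $4,250. Book value $49,900.
Year 6: 2,780 × $10 = $27,800. Book value $22,100.

$47,770; $18,910; $44,360; $51,950; $4,250; $27,800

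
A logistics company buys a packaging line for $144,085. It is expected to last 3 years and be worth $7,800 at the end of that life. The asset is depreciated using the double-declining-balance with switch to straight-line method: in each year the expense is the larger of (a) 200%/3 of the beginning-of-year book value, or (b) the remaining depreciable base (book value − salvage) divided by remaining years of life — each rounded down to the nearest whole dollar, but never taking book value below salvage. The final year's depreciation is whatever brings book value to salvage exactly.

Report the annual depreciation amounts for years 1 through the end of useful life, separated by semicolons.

Depreciable base = $144,085 − $7,800 = $136,285.
Year 1: DB = ⌊$144,085 × 200%/3⌋ = $96,056; SL = ⌊$136,285/3⌋ = $45,428 → take DB $96,056. Book value $48,029.
Year 2: DB = ⌊$48,029 × 200%/3⌋ = $32,019; SL = ⌊$40,229/2⌋ = $20,114 → take DB $32,019. Book value $16,010.
Year 3 (final): $16,010 − $7,800 = $8,210. Book value $7,800.

$96,056; $32,019; $8,210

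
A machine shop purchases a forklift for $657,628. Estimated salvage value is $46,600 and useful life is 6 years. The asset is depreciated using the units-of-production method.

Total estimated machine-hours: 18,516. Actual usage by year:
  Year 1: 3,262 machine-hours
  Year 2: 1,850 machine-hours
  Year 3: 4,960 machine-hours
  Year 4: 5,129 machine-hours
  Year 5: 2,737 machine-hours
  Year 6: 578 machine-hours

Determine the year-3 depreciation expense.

$163,680

Depreciable base = $657,628 − $46,600 = $611,028.
Rate = $611,028 / 18,516 machine-hours = $33 per machine-hour.
Year 1: 3,262 × $33 = $107,646. Book value $549,982.
Year 2: 1,850 × $33 = $61,050. Book value $488,932.
Year 3: 4,960 × $33 = $163,680. Book value $325,252.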